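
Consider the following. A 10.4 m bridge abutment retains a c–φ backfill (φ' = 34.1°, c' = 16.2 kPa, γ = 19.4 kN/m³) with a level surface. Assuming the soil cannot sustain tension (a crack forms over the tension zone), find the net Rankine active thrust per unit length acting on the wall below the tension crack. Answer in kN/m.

K_a = 0.2815; √K_a = 0.5306.
Tension-crack depth z_c = 2c/(γ√K_a) = 2×16.2/(19.4×0.5306) = 3.148 m.
σ_a at base = K_a γ H − 2c√K_a = 0.2815×19.4×10.4 − 2×16.2×0.5306 = 39.61 kPa.
P_a = ½ × 39.61 × (H − z_c) = 0.5×39.61×7.252 = 143.6 kN/m.

144 kN/m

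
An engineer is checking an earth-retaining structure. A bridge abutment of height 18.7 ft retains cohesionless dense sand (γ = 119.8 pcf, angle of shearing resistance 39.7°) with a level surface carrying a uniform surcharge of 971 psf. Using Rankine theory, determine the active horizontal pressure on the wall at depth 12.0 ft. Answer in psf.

531 psf

K_a = (1 − sin φ)/(1 + sin φ) = 0.2204.
σ_v = γz + q = 119.8 × 12.0 + 971 = 2409 psf.
σ_h = K_a σ_v = 0.2204 × 2409 = 530.9 psf.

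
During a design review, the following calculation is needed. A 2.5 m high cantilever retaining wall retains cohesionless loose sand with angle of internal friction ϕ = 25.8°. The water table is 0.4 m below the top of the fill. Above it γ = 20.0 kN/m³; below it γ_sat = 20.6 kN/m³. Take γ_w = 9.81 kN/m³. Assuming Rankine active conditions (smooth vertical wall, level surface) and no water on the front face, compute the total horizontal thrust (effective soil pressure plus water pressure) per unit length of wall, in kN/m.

K_a = tan²(45° − φ/2) = 0.3935.
γ' = 20.6 − 9.81 = 10.79 kN/m³. Depth below WT = 2.1 m.
σ'_h at WT = K_a γ d_w = 3.148 kPa; at base = 3.148 + K_a γ' × 2.1 = 12.06 kPa.
P₁ (0–0.4 m) = ½×3.148×0.4 = 0.6296. P₂ (0.4–2.5 m) = ½(3.148+12.06)×2.1 = 15.97.
P_w = ½ γ_w h₂² = 0.5×9.81×2.1² = 21.63. Total = 0.6296+15.97+21.63 = 38.23 kN/m.

38.2 kN/m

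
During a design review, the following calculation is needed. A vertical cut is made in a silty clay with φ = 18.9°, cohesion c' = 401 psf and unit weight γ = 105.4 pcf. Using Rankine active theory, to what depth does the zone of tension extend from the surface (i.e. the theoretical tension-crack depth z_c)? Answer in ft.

K_a = tan²(45° − 18.9°/2) = 0.5107; √K_a = 0.7146.
The active pressure is zero where K_a γ z = 2c√K_a, so z_c = 2c/(γ√K_a) = 2×401/(105.4×0.7146) = 10.65 ft.

10.6 ft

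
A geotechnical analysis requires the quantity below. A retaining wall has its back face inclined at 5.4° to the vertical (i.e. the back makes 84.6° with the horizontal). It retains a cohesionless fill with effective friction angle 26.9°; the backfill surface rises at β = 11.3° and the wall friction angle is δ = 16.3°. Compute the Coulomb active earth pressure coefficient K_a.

K_a = sin²(α+φ) / [sin²α · sin(α−δ) · (1 + √{sin(φ+δ)sin(φ−β) / (sin(α−δ)sin(α+β))})²].
With α = 84.6°, φ = 26.9°, δ = 16.3°, β = 11.3°: K_a = 0.4494.

0.449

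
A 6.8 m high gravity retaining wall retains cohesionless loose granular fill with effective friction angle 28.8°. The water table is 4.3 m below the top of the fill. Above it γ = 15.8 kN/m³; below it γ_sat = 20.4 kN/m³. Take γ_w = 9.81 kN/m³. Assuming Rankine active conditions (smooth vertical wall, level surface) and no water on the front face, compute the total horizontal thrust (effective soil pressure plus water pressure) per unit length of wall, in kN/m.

153 kN/m

K_a = tan²(45° − φ/2) = 0.3498.
γ' = 20.4 − 9.81 = 10.59 kN/m³. Depth below WT = 2.5 m.
σ'_h at WT = K_a γ d_w = 23.76 kPa; at base = 23.76 + K_a γ' × 2.5 = 33.02 kPa.
P₁ (0–4.3 m) = ½×23.76×4.3 = 51.09. P₂ (4.3–6.8 m) = ½(23.76+33.02)×2.5 = 70.98.
P_w = ½ γ_w h₂² = 0.5×9.81×2.5² = 30.66. Total = 51.09+70.98+30.66 = 152.7 kN/m.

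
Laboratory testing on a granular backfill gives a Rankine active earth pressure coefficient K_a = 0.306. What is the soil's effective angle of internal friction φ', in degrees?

32.1°

K_a = tan²(45° − φ/2) ⇒ 45° − φ/2 = arctan(√0.306) = 28.95°.
φ = 2(45° − 28.95°) = 32.10°.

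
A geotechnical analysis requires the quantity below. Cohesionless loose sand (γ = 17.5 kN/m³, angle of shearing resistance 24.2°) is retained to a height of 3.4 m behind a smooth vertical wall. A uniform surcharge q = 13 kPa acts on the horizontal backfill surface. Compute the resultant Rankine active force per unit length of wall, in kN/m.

K_a = tan²(45° − φ/2) = 0.4185.
Soil triangle: ½ K_a γ H² = 0.5×0.4185×17.5×3.4² = 42.33 kN/m.
Surcharge rectangle: K_a q H = 0.4185×13×3.4 = 18.50 kN/m.
Total = 42.33 + 18.50 = 60.83 kN/m.

60.8 kN/m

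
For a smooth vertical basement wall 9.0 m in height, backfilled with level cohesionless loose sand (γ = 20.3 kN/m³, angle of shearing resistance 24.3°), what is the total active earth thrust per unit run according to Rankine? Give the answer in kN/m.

K_a = tan²(45° − φ/2) = 0.4169.
P_a = ½ K_a γ H² = 0.5 × 0.4169 × 20.3 × 9.0² = 342.8 kN/m.

343 kN/m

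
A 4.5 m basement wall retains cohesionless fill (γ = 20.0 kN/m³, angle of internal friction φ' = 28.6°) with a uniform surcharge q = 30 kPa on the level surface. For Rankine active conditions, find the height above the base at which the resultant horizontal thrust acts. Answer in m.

K_a = 0.3525.
Triangular part P₁ = ½K_aγH² = 71.39 at H/3 = 1.500 m; rectangular part P₂ = K_a q H = 47.59 at H/2 = 2.250 m.
ȳ = (P₁·1.500 + P₂·2.250)/(P₁+P₂) = 1.800 m.

1.80 m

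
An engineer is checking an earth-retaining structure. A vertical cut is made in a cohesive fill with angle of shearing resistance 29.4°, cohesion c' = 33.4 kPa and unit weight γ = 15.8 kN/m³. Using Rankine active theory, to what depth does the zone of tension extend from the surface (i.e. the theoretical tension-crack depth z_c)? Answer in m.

K_a = tan²(45° − 29.4°/2) = 0.3415; √K_a = 0.5844.
The active pressure is zero where K_a γ z = 2c√K_a, so z_c = 2c/(γ√K_a) = 2×33.4/(15.8×0.5844) = 7.235 m.

7.24 m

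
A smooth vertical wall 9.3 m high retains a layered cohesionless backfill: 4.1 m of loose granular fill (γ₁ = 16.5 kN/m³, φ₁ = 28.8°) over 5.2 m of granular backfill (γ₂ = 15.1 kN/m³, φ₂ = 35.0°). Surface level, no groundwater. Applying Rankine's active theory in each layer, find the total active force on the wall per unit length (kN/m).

K_a1 = tan²(45°−28.8°/2) = 0.3498; K_a2 = tan²(45°−35.0°/2) = 0.2710.
Layer 1: σ at base = K_a1 γ₁ h₁ = 23.66 kPa; P₁ = ½×23.66×4.1 = 48.50.
Layer 2: σ_v at top = γ₁h₁ = 67.65; σ_h top = K_a2×67.65 = 18.33; σ_h base = K_a2×(67.65+15.1×5.2) = 39.61.
P₂ = ½(18.33+39.61)×5.2 = 150.7. Total P_a = 48.50+150.7 = 199.2 kN/m.

199 kN/m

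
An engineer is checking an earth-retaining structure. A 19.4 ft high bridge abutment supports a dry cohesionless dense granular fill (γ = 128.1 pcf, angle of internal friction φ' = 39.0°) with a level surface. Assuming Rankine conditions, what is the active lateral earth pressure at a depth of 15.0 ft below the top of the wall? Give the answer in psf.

K_a = (1 − sin φ)/(1 + sin φ) = 0.2275.
σ_h = K_a γ z = 0.2275 × 128.1 × 15.0 = 437.2 psf.

437 psf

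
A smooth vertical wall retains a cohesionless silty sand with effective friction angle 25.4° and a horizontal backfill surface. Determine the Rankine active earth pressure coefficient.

0.400

K_a = tan²(45° − φ/2) = tan²(32.30°) = 0.3996.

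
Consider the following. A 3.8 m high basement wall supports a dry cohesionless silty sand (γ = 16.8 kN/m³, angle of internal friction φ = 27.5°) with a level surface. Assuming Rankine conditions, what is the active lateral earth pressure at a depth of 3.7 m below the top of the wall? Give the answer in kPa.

22.9 kPa

K_a = (1 − sin φ)/(1 + sin φ) = 0.3682.
σ_h = K_a γ z = 0.3682 × 16.8 × 3.7 = 22.89 kPa.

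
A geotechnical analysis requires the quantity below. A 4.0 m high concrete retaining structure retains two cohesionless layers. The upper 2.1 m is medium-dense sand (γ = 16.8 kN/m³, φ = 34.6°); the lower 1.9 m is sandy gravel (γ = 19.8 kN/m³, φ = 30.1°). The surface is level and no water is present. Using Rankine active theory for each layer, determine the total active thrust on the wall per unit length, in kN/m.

K_a1 = tan²(45°−34.6°/2) = 0.2756; K_a2 = tan²(45°−30.1°/2) = 0.3320.
Layer 1: σ at base = K_a1 γ₁ h₁ = 9.724 kPa; P₁ = ½×9.724×2.1 = 10.21.
Layer 2: σ_v at top = γ₁h₁ = 35.28; σ_h top = K_a2×35.28 = 11.71; σ_h base = K_a2×(35.28+19.8×1.9) = 24.20.
P₂ = ½(11.71+24.20)×1.9 = 34.12. Total P_a = 10.21+34.12 = 44.33 kN/m.

44.3 kN/m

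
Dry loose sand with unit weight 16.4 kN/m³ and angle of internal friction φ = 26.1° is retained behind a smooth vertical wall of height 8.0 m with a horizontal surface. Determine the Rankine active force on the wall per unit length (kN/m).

204 kN/m

K_a = tan²(45° − φ/2) = 0.3889.
P_a = ½ K_a γ H² = 0.5 × 0.3889 × 16.4 × 8.0² = 204.1 kN/m.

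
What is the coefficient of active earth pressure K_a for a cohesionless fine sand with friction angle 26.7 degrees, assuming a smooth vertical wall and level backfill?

0.380

K_a = tan²(45° − φ/2) = tan²(31.65°) = 0.3800.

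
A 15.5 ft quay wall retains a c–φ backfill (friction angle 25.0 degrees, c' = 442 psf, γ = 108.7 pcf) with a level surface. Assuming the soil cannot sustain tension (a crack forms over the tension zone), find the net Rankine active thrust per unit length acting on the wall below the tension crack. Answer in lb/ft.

K_a = 0.4059; √K_a = 0.6371.
Tension-crack depth z_c = 2c/(γ√K_a) = 2×442/(108.7×0.6371) = 12.77 ft.
σ_a at base = K_a γ H − 2c√K_a = 0.4059×108.7×15.5 − 2×442×0.6371 = 120.6 psf.
P_a = ½ × 120.6 × (H − z_c) = 0.5×120.6×2.735 = 165.0 lb/ft.

165 lb/ft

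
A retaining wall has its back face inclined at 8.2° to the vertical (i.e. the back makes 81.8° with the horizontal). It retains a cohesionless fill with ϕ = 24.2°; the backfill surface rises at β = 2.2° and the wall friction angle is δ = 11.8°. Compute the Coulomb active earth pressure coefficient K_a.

K_a = sin²(α+φ) / [sin²α · sin(α−δ) · (1 + √{sin(φ+δ)sin(φ−β) / (sin(α−δ)sin(α+β))})²].
With α = 81.8°, φ = 24.2°, δ = 11.8°, β = 2.2°: K_a = 0.4549.

0.455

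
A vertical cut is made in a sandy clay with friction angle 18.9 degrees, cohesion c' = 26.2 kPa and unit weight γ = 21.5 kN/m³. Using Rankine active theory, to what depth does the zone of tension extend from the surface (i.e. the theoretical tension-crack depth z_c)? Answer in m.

3.41 m

K_a = tan²(45° − 18.9°/2) = 0.5107; √K_a = 0.7146.
The active pressure is zero where K_a γ z = 2c√K_a, so z_c = 2c/(γ√K_a) = 2×26.2/(21.5×0.7146) = 3.411 m.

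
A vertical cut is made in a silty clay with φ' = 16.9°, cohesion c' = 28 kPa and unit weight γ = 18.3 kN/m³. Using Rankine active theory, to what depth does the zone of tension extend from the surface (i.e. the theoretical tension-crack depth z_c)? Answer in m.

K_a = tan²(45° − 16.9°/2) = 0.5495; √K_a = 0.7413.
The active pressure is zero where K_a γ z = 2c√K_a, so z_c = 2c/(γ√K_a) = 2×28/(18.3×0.7413) = 4.128 m.

4.13 m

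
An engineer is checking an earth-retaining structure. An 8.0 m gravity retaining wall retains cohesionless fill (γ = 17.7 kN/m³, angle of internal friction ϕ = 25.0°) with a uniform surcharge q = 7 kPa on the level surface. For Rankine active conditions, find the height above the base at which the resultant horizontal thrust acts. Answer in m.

2.79 m

K_a = 0.4059.
Triangular part P₁ = ½K_aγH² = 229.9 at H/3 = 2.667 m; rectangular part P₂ = K_a q H = 22.73 at H/2 = 4.000 m.
ȳ = (P₁·2.667 + P₂·4.000)/(P₁+P₂) = 2.787 m.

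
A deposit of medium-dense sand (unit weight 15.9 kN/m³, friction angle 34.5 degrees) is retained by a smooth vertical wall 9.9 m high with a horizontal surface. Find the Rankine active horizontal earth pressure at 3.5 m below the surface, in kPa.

15.4 kPa

K_a = (1 − sin φ)/(1 + sin φ) = 0.2768.
σ_h = K_a γ z = 0.2768 × 15.9 × 3.5 = 15.40 kPa.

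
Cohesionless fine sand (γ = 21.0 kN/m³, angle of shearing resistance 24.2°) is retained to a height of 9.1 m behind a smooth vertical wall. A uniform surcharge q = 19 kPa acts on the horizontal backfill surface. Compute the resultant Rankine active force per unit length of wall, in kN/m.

436 kN/m

K_a = tan²(45° − φ/2) = 0.4185.
Soil triangle: ½ K_a γ H² = 0.5×0.4185×21.0×9.1² = 363.9 kN/m.
Surcharge rectangle: K_a q H = 0.4185×19×9.1 = 72.36 kN/m.
Total = 363.9 + 72.36 = 436.3 kN/m.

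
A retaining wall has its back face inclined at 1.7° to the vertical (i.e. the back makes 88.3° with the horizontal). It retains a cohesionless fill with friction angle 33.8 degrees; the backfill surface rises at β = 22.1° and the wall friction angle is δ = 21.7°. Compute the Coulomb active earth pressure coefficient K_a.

K_a = sin²(α+φ) / [sin²α · sin(α−δ) · (1 + √{sin(φ+δ)sin(φ−β) / (sin(α−δ)sin(α+β))})²].
With α = 88.3°, φ = 33.8°, δ = 21.7°, β = 22.1°: K_a = 0.3770.

0.377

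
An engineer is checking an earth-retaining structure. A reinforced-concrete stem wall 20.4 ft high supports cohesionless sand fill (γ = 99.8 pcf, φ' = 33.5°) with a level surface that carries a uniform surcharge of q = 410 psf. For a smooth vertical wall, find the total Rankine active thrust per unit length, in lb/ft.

K_a = tan²(45° − φ/2) = 0.2887.
Soil triangle: ½ K_a γ H² = 0.5×0.2887×99.8×20.4² = 5996 lb/ft.
Surcharge rectangle: K_a q H = 0.2887×410×20.4 = 2415 lb/ft.
Total = 5996 + 2415 = 8410 lb/ft.

8410 lb/ft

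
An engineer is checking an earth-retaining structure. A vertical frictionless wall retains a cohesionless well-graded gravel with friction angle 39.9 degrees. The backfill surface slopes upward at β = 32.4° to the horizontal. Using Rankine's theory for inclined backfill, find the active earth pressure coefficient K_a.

0.347

K_a = cos β · (cos β − √(cos²β − cos²φ)) / (cos β + √(cos²β − cos²φ)).
cos β = 0.8443, cos φ = 0.7672, √(cos²β − cos²φ) = 0.3526.
K_a = 0.8443 × (0.8443 − 0.3526)/(0.8443 + 0.3526) = 0.3468.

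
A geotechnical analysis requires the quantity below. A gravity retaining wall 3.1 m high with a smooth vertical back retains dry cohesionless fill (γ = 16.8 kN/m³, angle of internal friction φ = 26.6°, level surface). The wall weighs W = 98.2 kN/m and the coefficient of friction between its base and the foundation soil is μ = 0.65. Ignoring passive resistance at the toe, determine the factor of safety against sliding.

2.07

K_a = tan²(45° − 26.6°/2) = 0.3814.
P_a = ½K_aγH² = 0.5×0.3814×16.8×3.1² = 30.79 kN/m, acting at H/3 = 1.033 m above the base.
FS_sliding = μW / P_a = 0.65×98.2 / 30.79 = 2.073.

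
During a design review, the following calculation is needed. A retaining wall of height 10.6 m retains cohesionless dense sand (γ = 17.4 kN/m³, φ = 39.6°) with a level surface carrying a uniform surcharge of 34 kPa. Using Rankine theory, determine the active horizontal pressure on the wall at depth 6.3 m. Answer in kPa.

K_a = (1 − sin φ)/(1 + sin φ) = 0.2214.
σ_v = γz + q = 17.4 × 6.3 + 34 = 143.6 kPa.
σ_h = K_a σ_v = 0.2214 × 143.6 = 31.80 kPa.

31.8 kPa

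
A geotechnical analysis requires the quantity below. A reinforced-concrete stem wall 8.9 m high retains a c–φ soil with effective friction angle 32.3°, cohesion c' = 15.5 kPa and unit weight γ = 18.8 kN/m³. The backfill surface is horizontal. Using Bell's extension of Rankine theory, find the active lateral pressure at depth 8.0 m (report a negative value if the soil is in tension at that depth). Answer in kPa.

28.6 kPa

K_a = (1 − sin φ)/(1 + sin φ) = 0.3035.
σ_a = K_a γ z − 2c√K_a = 0.3035×18.8×8.0 − 2×15.5×0.5509 = 28.57 kPa.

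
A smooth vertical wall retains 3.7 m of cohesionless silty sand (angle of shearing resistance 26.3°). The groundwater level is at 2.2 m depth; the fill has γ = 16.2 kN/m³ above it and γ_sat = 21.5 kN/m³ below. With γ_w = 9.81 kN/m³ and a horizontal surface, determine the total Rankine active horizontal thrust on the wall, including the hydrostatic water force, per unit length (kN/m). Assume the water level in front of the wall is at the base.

51.9 kN/m

K_a = tan²(45° − φ/2) = 0.3859.
γ' = 21.5 − 9.81 = 11.69 kN/m³. Depth below WT = 1.5 m.
σ'_h at WT = K_a γ d_w = 13.75 kPa; at base = 13.75 + K_a γ' × 1.5 = 20.52 kPa.
P₁ (0–2.2 m) = ½×13.75×2.2 = 15.13. P₂ (2.2–3.7 m) = ½(13.75+20.52)×1.5 = 25.71.
P_w = ½ γ_w h₂² = 0.5×9.81×1.5² = 11.04. Total = 15.13+25.71+11.04 = 51.87 kN/m.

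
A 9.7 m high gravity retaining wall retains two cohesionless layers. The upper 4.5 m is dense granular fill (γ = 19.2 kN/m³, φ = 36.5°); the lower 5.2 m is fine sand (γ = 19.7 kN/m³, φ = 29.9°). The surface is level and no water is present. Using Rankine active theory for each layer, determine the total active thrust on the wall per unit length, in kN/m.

K_a1 = tan²(45°−36.5°/2) = 0.2541; K_a2 = tan²(45°−29.9°/2) = 0.3347.
Layer 1: σ at base = K_a1 γ₁ h₁ = 21.95 kPa; P₁ = ½×21.95×4.5 = 49.39.
Layer 2: σ_v at top = γ₁h₁ = 86.40; σ_h top = K_a2×86.40 = 28.92; σ_h base = K_a2×(86.40+19.7×5.2) = 63.20.
P₂ = ½(28.92+63.20)×5.2 = 239.5. Total P_a = 49.39+239.5 = 288.9 kN/m.

289 kN/m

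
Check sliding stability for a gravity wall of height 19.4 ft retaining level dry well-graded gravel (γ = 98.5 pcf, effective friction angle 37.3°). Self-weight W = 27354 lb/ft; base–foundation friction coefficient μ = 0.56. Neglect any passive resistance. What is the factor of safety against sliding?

3.37

K_a = tan²(45° − 37.3°/2) = 0.2453.
P_a = ½K_aγH² = 0.5×0.2453×98.5×19.4² = 4548 lb/ft, acting at H/3 = 6.467 ft above the base.
FS_sliding = μW / P_a = 0.56×27354 / 4548 = 3.368.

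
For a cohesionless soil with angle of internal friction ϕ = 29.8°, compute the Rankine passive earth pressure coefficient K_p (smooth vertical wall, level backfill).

2.98

K_p = (1 + sin φ)/(1 − sin φ) = tan²(45° + 29.8°/2) = 2.976.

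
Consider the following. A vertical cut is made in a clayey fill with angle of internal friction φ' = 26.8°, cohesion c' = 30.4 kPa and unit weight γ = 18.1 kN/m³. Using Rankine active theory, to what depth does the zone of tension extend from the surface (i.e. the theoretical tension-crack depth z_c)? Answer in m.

5.46 m

K_a = tan²(45° − 26.8°/2) = 0.3785; √K_a = 0.6152.
The active pressure is zero where K_a γ z = 2c√K_a, so z_c = 2c/(γ√K_a) = 2×30.4/(18.1×0.6152) = 5.460 m.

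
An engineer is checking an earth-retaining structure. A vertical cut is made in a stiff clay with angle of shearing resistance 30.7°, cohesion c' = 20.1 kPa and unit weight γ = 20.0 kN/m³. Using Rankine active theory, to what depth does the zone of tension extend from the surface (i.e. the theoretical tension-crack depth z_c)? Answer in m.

3.53 m

K_a = tan²(45° − 30.7°/2) = 0.3240; √K_a = 0.5692.
The active pressure is zero where K_a γ z = 2c√K_a, so z_c = 2c/(γ√K_a) = 2×20.1/(20.0×0.5692) = 3.531 m.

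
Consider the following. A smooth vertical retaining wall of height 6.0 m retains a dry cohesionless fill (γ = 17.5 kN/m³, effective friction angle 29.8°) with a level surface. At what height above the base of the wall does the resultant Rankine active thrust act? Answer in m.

2.00 m

K_a = 0.3360.
The pressure distribution is triangular, so the resultant acts at H/3 above the base = 6.0/3 = 2.000 m.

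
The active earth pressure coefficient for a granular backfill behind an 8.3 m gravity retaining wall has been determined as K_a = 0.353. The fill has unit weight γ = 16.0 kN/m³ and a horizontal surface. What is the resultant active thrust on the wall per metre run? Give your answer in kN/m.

P = ½ K_a γ H² = 0.5 × 0.353 × 16.0 × 8.3² = 194.5 kN/m.

195 kN/m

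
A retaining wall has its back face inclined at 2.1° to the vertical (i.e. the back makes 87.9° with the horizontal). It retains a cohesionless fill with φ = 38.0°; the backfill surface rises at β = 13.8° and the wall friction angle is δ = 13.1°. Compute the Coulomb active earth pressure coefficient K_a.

0.272

K_a = sin²(α+φ) / [sin²α · sin(α−δ) · (1 + √{sin(φ+δ)sin(φ−β) / (sin(α−δ)sin(α+β))})²].
With α = 87.9°, φ = 38.0°, δ = 13.1°, β = 13.8°: K_a = 0.2724.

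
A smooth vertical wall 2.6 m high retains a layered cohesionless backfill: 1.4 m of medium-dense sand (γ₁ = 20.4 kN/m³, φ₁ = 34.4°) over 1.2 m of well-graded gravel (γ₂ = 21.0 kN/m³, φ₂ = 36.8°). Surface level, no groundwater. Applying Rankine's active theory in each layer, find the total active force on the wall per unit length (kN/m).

17.9 kN/m

K_a1 = tan²(45°−34.4°/2) = 0.2780; K_a2 = tan²(45°−36.8°/2) = 0.2508.
Layer 1: σ at base = K_a1 γ₁ h₁ = 7.939 kPa; P₁ = ½×7.939×1.4 = 5.557.
Layer 2: σ_v at top = γ₁h₁ = 28.56; σ_h top = K_a2×28.56 = 7.162; σ_h base = K_a2×(28.56+21.0×1.2) = 13.48.
P₂ = ½(7.162+13.48)×1.2 = 12.39. Total P_a = 5.557+12.39 = 17.94 kN/m.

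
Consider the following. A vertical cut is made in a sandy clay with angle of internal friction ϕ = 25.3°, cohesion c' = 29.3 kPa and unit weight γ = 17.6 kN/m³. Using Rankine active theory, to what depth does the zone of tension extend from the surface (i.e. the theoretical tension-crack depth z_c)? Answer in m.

K_a = tan²(45° − 25.3°/2) = 0.4012; √K_a = 0.6334.
The active pressure is zero where K_a γ z = 2c√K_a, so z_c = 2c/(γ√K_a) = 2×29.3/(17.6×0.6334) = 5.257 m.

5.26 m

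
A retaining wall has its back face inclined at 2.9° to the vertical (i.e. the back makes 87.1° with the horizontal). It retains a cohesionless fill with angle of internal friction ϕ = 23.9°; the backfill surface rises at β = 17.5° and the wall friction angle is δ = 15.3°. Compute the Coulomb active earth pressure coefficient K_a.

K_a = sin²(α+φ) / [sin²α · sin(α−δ) · (1 + √{sin(φ+δ)sin(φ−β) / (sin(α−δ)sin(α+β))})²].
With α = 87.1°, φ = 23.9°, δ = 15.3°, β = 17.5°: K_a = 0.5642.

0.564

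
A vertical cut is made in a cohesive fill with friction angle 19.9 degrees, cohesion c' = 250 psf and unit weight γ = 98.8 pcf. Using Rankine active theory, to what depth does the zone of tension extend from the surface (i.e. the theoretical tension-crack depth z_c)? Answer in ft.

K_a = tan²(45° − 19.9°/2) = 0.4921; √K_a = 0.7015.
The active pressure is zero where K_a γ z = 2c√K_a, so z_c = 2c/(γ√K_a) = 2×250/(98.8×0.7015) = 7.214 ft.

7.21 ft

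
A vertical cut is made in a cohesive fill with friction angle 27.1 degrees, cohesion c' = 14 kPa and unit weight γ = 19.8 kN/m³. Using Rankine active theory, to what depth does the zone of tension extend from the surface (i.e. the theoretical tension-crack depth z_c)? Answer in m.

2.31 m

K_a = tan²(45° − 27.1°/2) = 0.3741; √K_a = 0.6116.
The active pressure is zero where K_a γ z = 2c√K_a, so z_c = 2c/(γ√K_a) = 2×14/(19.8×0.6116) = 2.312 m.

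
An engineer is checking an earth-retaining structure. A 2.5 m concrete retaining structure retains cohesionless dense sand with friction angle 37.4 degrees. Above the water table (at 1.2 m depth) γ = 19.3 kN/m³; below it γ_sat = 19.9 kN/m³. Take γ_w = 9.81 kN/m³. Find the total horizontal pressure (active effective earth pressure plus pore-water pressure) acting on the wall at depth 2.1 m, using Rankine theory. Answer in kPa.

K_a = (1 − sin φ)/(1 + sin φ) = 0.2443.
γ' = 19.9 − 9.81 = 10.09 kN/m³.
Effective vertical stress at 2.1 m: σ'_v = 19.3×1.2 + 10.09×0.900 = 32.24 kPa.
σ'_h = K_a σ'_v = 0.2443 × 32.24 = 7.875 kPa; u = γ_w × 0.900 = 8.829 kPa.
Total σ_h = 7.875 + 8.829 = 16.70 kPa.

16.7 kPa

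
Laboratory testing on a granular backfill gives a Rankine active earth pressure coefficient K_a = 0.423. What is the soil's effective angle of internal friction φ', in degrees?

23.9°

K_a = tan²(45° − φ/2) ⇒ 45° − φ/2 = arctan(√0.423) = 33.04°.
φ = 2(45° − 33.04°) = 23.92°.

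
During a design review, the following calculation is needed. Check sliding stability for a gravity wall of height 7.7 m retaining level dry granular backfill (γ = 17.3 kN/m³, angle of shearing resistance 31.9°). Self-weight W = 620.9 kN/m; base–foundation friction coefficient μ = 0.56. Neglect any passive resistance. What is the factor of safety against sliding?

K_a = tan²(45° − 31.9°/2) = 0.3085.
P_a = ½K_aγH² = 0.5×0.3085×17.3×7.7² = 158.2 kN/m, acting at H/3 = 2.567 m above the base.
FS_sliding = μW / P_a = 0.56×620.9 / 158.2 = 2.197.

2.20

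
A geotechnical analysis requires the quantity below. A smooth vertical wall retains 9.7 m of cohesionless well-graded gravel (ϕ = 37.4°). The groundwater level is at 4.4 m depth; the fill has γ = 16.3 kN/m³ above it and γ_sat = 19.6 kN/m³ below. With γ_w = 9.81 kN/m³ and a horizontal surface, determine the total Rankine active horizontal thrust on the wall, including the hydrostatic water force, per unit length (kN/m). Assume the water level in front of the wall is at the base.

K_a = tan²(45° − φ/2) = 0.2443.
γ' = 19.6 − 9.81 = 9.790 kN/m³. Depth below WT = 5.3 m.
σ'_h at WT = K_a γ d_w = 17.52 kPa; at base = 17.52 + K_a γ' × 5.3 = 30.19 kPa.
P₁ (0–4.4 m) = ½×17.52×4.4 = 38.54. P₂ (4.4–9.7 m) = ½(17.52+30.19)×5.3 = 126.4.
P_w = ½ γ_w h₂² = 0.5×9.81×5.3² = 137.8. Total = 38.54+126.4+137.8 = 302.8 kN/m.

303 kN/m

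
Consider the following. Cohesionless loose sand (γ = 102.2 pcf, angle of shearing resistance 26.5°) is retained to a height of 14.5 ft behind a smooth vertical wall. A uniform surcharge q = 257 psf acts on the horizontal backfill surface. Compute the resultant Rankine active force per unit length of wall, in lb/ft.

5540 lb/ft

K_a = tan²(45° − φ/2) = 0.3829.
Soil triangle: ½ K_a γ H² = 0.5×0.3829×102.2×14.5² = 4114 lb/ft.
Surcharge rectangle: K_a q H = 0.3829×257×14.5 = 1427 lb/ft.
Total = 4114 + 1427 = 5541 lb/ft.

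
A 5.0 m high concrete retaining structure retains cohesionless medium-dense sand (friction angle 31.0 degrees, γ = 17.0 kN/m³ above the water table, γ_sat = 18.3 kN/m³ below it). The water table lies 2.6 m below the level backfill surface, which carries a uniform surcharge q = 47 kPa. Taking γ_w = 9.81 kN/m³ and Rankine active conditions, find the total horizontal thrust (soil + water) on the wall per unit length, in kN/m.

K_a = tan²(45° − φ/2) = 0.3201.
γ' = 18.3 − 9.81 = 8.490 kN/m³. h₂ = H − d_w = 2.4 m.
σ'_h: at surface K_a·q = 15.04; at WT K_a(q+γd_w) = 29.19; at base K_a(q+γd_w+γ'h₂) = 35.72 kPa.
P₁ = ½(15.04+29.19)×2.6 = 57.51; P₂ = ½(29.19+35.72)×2.4 = 77.89; P_w = ½γ_w h₂² = 28.25.
Total = 57.51+77.89+28.25 = 163.7 kN/m.

164 kN/m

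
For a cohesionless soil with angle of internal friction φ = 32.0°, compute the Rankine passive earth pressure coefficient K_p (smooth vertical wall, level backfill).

3.25

K_p = (1 + sin φ)/(1 − sin φ) = tan²(45° + 32.0°/2) = 3.255.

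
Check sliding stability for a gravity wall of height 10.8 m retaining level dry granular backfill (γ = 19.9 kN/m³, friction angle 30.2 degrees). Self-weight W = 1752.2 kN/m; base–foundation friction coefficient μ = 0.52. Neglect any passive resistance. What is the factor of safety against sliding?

2.37

K_a = tan²(45° − 30.2°/2) = 0.3307.
P_a = ½K_aγH² = 0.5×0.3307×19.9×10.8² = 383.7 kN/m, acting at H/3 = 3.600 m above the base.
FS_sliding = μW / P_a = 0.52×1752.2 / 383.7 = 2.374.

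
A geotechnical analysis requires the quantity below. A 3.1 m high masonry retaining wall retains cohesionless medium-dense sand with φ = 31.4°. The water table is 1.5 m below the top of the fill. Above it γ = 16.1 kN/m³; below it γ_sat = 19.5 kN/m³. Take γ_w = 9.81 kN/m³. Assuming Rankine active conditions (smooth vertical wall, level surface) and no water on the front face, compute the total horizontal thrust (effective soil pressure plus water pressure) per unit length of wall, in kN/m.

K_a = tan²(45° − φ/2) = 0.3149.
γ' = 19.5 − 9.81 = 9.690 kN/m³. Depth below WT = 1.6 m.
σ'_h at WT = K_a γ d_w = 7.605 kPa; at base = 7.605 + K_a γ' × 1.6 = 12.49 kPa.
P₁ (0–1.5 m) = ½×7.605×1.5 = 5.704. P₂ (1.5–3.1 m) = ½(7.605+12.49)×1.6 = 16.07.
P_w = ½ γ_w h₂² = 0.5×9.81×1.6² = 12.56. Total = 5.704+16.07+12.56 = 34.34 kN/m.

34.3 kN/m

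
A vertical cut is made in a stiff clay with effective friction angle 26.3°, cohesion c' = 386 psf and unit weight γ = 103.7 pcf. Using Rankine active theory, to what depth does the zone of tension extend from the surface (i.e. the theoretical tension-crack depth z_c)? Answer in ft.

K_a = tan²(45° − 26.3°/2) = 0.3859; √K_a = 0.6212.
The active pressure is zero where K_a γ z = 2c√K_a, so z_c = 2c/(γ√K_a) = 2×386/(103.7×0.6212) = 11.98 ft.

12.0 ft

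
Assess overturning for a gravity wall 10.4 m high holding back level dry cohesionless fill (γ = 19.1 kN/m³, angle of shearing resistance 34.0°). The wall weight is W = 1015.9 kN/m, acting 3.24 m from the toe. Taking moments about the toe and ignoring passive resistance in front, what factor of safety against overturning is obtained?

K_a = tan²(45° − 34.0°/2) = 0.2827.
P_a = ½K_aγH² = 0.5×0.2827×19.1×10.4² = 292.0 kN/m, acting at H/3 = 3.467 m above the base.
Overturning moment M_o = P_a × H/3 = 292.0 × 3.467 = 1012.
Resisting moment M_r = W × 3.24 = 1015.9 × 3.24 = 3292.
FS_overturning = M_r/M_o = 3292/1012 = 3.251.

3.25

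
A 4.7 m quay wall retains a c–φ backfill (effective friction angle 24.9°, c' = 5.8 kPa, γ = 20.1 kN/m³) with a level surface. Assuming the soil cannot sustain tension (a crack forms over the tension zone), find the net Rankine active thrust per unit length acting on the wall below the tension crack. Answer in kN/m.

K_a = 0.4074; √K_a = 0.6383.
Tension-crack depth z_c = 2c/(γ√K_a) = 2×5.8/(20.1×0.6383) = 0.9041 m.
σ_a at base = K_a γ H − 2c√K_a = 0.4074×20.1×4.7 − 2×5.8×0.6383 = 31.09 kPa.
P_a = ½ × 31.09 × (H − z_c) = 0.5×31.09×3.796 = 59.00 kN/m.

59.0 kN/m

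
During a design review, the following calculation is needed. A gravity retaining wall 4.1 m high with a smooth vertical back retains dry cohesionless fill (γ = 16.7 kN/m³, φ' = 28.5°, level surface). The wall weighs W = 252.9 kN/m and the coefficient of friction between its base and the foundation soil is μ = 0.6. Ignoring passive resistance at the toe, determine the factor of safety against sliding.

K_a = tan²(45° − 28.5°/2) = 0.3540.
P_a = ½K_aγH² = 0.5×0.3540×16.7×4.1² = 49.68 kN/m, acting at H/3 = 1.367 m above the base.
FS_sliding = μW / P_a = 0.6×252.9 / 49.68 = 3.054.

3.05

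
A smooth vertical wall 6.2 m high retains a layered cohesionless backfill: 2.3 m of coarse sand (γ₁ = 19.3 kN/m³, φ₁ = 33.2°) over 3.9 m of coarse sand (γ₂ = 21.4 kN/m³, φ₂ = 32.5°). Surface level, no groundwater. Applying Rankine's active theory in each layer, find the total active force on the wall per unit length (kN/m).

116 kN/m

K_a1 = tan²(45°−33.2°/2) = 0.2924; K_a2 = tan²(45°−32.5°/2) = 0.3010.
Layer 1: σ at base = K_a1 γ₁ h₁ = 12.98 kPa; P₁ = ½×12.98×2.3 = 14.92.
Layer 2: σ_v at top = γ₁h₁ = 44.39; σ_h top = K_a2×44.39 = 13.36; σ_h base = K_a2×(44.39+21.4×3.9) = 38.48.
P₂ = ½(13.36+38.48)×3.9 = 101.1. Total P_a = 14.92+101.1 = 116.0 kN/m.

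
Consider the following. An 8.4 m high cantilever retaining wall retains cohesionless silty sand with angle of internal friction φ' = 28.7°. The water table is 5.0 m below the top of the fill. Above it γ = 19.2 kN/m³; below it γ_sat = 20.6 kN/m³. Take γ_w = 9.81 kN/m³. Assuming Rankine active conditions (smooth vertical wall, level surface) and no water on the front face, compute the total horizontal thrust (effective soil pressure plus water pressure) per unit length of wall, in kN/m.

K_a = tan²(45° − φ/2) = 0.3511.
γ' = 20.6 − 9.81 = 10.79 kN/m³. Depth below WT = 3.4 m.
σ'_h at WT = K_a γ d_w = 33.71 kPa; at base = 33.71 + K_a γ' × 3.4 = 46.59 kPa.
P₁ (0–5.0 m) = ½×33.71×5.0 = 84.28. P₂ (5.0–8.4 m) = ½(33.71+46.59)×3.4 = 136.5.
P_w = ½ γ_w h₂² = 0.5×9.81×3.4² = 56.70. Total = 84.28+136.5+56.70 = 277.5 kN/m.

277 kN/m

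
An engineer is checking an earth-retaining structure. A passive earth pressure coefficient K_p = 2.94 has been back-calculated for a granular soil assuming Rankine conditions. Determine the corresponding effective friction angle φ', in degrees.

29.5°

K_p = (1+sin φ)/(1−sin φ) ⇒ sin φ = (K_p − 1)/(K_p + 1) = 0.4924.
φ = arcsin(0.4924) = 29.50°.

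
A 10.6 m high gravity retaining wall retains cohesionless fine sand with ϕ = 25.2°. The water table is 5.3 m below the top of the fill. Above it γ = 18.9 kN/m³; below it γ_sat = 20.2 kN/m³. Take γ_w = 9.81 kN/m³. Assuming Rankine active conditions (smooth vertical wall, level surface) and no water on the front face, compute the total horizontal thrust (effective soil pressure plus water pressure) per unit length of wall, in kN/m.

K_a = tan²(45° − φ/2) = 0.4027.
γ' = 20.2 − 9.81 = 10.39 kN/m³. Depth below WT = 5.3 m.
σ'_h at WT = K_a γ d_w = 40.34 kPa; at base = 40.34 + K_a γ' × 5.3 = 62.52 kPa.
P₁ (0–5.3 m) = ½×40.34×5.3 = 106.9. P₂ (5.3–10.6 m) = ½(40.34+62.52)×5.3 = 272.6.
P_w = ½ γ_w h₂² = 0.5×9.81×5.3² = 137.8. Total = 106.9+272.6+137.8 = 517.3 kN/m.

517 kN/m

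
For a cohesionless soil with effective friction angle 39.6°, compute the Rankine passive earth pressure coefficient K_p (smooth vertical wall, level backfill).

4.52

K_p = (1 + sin φ)/(1 − sin φ) = tan²(45° + 39.6°/2) = 4.516.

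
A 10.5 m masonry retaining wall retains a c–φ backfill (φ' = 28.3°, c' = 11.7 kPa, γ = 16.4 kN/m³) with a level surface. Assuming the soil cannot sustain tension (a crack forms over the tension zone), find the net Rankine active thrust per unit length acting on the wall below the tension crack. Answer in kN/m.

192 kN/m

K_a = 0.3568; √K_a = 0.5973.
Tension-crack depth z_c = 2c/(γ√K_a) = 2×11.7/(16.4×0.5973) = 2.389 m.
σ_a at base = K_a γ H − 2c√K_a = 0.3568×16.4×10.5 − 2×11.7×0.5973 = 47.46 kPa.
P_a = ½ × 47.46 × (H − z_c) = 0.5×47.46×8.111 = 192.5 kN/m.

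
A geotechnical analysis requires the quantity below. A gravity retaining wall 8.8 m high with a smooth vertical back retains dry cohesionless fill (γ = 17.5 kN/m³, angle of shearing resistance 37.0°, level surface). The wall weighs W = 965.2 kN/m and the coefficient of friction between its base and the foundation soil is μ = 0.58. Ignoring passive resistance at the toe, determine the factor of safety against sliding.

3.32

K_a = tan²(45° − 37.0°/2) = 0.2486.
P_a = ½K_aγH² = 0.5×0.2486×17.5×8.8² = 168.4 kN/m, acting at H/3 = 2.933 m above the base.
FS_sliding = μW / P_a = 0.58×965.2 / 168.4 = 3.324.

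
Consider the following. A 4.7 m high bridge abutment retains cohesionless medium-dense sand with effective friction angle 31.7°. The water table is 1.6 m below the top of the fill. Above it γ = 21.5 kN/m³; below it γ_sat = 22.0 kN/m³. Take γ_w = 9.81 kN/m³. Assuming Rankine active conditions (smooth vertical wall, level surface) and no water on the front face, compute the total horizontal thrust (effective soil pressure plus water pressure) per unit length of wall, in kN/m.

107 kN/m

K_a = tan²(45° − φ/2) = 0.3111.
γ' = 22.0 − 9.81 = 12.19 kN/m³. Depth below WT = 3.1 m.
σ'_h at WT = K_a γ d_w = 10.70 kPa; at base = 10.70 + K_a γ' × 3.1 = 22.46 kPa.
P₁ (0–1.6 m) = ½×10.70×1.6 = 8.561. P₂ (1.6–4.7 m) = ½(10.70+22.46)×3.1 = 51.39.
P_w = ½ γ_w h₂² = 0.5×9.81×3.1² = 47.14. Total = 8.561+51.39+47.14 = 107.1 kN/m.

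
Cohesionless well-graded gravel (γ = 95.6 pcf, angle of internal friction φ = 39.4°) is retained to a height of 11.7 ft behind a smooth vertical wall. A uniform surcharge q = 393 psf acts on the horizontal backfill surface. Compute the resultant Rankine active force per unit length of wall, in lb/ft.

K_a = tan²(45° − φ/2) = 0.2234.
Soil triangle: ½ K_a γ H² = 0.5×0.2234×95.6×11.7² = 1462 lb/ft.
Surcharge rectangle: K_a q H = 0.2234×393×11.7 = 1027 lb/ft.
Total = 1462 + 1027 = 2489 lb/ft.

2490 lb/ft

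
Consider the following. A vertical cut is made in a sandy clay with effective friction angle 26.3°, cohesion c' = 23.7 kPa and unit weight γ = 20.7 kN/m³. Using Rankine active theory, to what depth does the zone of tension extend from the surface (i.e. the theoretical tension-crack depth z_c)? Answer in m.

K_a = tan²(45° − 26.3°/2) = 0.3859; √K_a = 0.6212.
The active pressure is zero where K_a γ z = 2c√K_a, so z_c = 2c/(γ√K_a) = 2×23.7/(20.7×0.6212) = 3.686 m.

3.69 m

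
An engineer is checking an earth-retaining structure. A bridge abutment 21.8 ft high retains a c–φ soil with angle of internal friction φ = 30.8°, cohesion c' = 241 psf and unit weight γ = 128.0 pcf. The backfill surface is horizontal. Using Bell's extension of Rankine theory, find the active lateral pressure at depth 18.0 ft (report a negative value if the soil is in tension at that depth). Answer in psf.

470 psf

K_a = (1 − sin φ)/(1 + sin φ) = 0.3227.
σ_a = K_a γ z − 2c√K_a = 0.3227×128.0×18.0 − 2×241×0.5681 = 469.7 psf.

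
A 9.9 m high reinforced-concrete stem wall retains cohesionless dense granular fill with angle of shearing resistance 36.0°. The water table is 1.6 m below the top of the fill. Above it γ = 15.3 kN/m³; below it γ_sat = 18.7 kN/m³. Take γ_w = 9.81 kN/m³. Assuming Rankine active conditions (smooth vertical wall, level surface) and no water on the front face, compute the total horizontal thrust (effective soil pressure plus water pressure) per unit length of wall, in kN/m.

K_a = tan²(45° − φ/2) = 0.2596.
γ' = 18.7 − 9.81 = 8.890 kN/m³. Depth below WT = 8.3 m.
σ'_h at WT = K_a γ d_w = 6.355 kPa; at base = 6.355 + K_a γ' × 8.3 = 25.51 kPa.
P₁ (0–1.6 m) = ½×6.355×1.6 = 5.084. P₂ (1.6–9.9 m) = ½(6.355+25.51)×8.3 = 132.2.
P_w = ½ γ_w h₂² = 0.5×9.81×8.3² = 337.9. Total = 5.084+132.2+337.9 = 475.2 kN/m.

475 kN/m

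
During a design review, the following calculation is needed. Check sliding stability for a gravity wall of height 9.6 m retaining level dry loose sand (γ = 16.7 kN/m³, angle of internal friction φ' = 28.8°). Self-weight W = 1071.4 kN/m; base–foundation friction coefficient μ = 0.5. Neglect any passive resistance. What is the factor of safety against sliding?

1.99

K_a = tan²(45° − 28.8°/2) = 0.3498.
P_a = ½K_aγH² = 0.5×0.3498×16.7×9.6² = 269.1 kN/m, acting at H/3 = 3.200 m above the base.
FS_sliding = μW / P_a = 0.5×1071.4 / 269.1 = 1.990.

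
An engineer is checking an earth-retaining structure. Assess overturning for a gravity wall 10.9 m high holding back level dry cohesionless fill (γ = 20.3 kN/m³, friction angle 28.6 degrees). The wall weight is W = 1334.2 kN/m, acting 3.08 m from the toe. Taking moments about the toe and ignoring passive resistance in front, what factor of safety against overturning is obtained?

K_a = tan²(45° − 28.6°/2) = 0.3525.
P_a = ½K_aγH² = 0.5×0.3525×20.3×10.9² = 425.1 kN/m, acting at H/3 = 3.633 m above the base.
Overturning moment M_o = P_a × H/3 = 425.1 × 3.633 = 1545.
Resisting moment M_r = W × 3.08 = 1334.2 × 3.08 = 4109.
FS_overturning = M_r/M_o = 4109/1545 = 2.660.

2.66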